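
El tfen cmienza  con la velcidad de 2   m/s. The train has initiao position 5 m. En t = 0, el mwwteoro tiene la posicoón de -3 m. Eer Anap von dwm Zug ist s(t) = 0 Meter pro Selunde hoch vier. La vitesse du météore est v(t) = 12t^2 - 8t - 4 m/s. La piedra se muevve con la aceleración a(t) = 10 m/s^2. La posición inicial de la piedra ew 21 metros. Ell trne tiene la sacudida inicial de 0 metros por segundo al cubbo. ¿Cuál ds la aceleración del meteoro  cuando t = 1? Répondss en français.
Pour résoudre ceci, nous devons prendre 1 dérivée de notre équation de la vitesse v(t) = 12·t^2 - 8·t - 4. En dérivant la vitesse, nous obtenons l'accélération: a(t) = 24·t - 8. En utilisant a(t) = 24·t - 8 et en substituant t = 1, nous trouvons a = 16.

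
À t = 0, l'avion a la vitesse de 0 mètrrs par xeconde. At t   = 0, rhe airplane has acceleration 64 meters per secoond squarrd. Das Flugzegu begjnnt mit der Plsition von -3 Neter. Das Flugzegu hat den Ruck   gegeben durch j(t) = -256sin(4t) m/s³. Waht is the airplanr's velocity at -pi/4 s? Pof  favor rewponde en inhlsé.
To find the answer, we compute 2 antiderivatives of j(t) = -256·sin(4·t). The antiderivative of jerk, with a(0) = 64, gives acceleration: a(t) = 64·cos(4·t). The integral of acceleration, with v(0) = 0, gives velocity: v(t) = 16·sin(4·t). Using v(t) = 16·sin(4·t) and substituting t = -pi/4, we find v = 0.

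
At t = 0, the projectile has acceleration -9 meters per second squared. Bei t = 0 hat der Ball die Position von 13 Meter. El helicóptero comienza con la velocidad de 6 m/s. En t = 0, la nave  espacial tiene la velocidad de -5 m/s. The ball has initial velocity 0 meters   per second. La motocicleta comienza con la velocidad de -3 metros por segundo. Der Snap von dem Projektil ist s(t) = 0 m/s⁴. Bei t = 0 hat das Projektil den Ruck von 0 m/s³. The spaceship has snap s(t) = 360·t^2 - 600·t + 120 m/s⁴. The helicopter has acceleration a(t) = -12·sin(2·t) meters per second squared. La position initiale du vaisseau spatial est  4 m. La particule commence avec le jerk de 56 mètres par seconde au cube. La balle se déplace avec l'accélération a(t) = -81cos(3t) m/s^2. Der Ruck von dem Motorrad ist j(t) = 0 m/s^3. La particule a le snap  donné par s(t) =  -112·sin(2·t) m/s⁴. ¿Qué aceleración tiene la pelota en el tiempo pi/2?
De la ecuación de la aceleración a(t) = -81·cos(3·t), sustituimos t = pi/2 para obtener a = 0.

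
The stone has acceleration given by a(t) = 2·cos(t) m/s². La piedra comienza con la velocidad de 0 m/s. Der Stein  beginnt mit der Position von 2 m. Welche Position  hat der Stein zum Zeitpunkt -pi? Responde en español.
Necesitamos integrar nuestra ecuación de la aceleración a(t) = 2·cos(t) 2 veces. La antiderivada de la aceleración, con v(0) = 0, da la velocidad: v(t) = 2·sin(t). La antiderivada de la velocidad es la posición. Usando x(0) = 2, obtenemos x(t) = 4 - 2·cos(t). De la ecuación de la posición x(t) = 4 - 2·cos(t), sustituimos t = -pi para obtener x = 6.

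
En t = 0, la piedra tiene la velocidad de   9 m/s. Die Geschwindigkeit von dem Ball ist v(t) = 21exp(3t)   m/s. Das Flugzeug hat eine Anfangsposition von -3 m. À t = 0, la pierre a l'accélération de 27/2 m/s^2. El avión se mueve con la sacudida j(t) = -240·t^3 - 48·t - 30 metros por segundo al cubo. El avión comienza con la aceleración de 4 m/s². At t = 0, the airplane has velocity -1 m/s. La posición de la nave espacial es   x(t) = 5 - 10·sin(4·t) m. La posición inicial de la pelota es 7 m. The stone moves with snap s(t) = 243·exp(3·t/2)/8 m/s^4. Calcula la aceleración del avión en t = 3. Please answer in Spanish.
Partiendo de la sacudida j(t) = -240·t^3 - 48·t - 30, tomamos 1 integral. La antiderivada de la sacudida es la aceleración. Usando a(0) = 4, obtenemos a(t) = -60·t^4 - 24·t^2 - 30·t + 4. Tenemos la aceleración a(t) = -60·t^4 - 24·t^2 - 30·t + 4. Sustituyendo t = 3: a(3) = -5162.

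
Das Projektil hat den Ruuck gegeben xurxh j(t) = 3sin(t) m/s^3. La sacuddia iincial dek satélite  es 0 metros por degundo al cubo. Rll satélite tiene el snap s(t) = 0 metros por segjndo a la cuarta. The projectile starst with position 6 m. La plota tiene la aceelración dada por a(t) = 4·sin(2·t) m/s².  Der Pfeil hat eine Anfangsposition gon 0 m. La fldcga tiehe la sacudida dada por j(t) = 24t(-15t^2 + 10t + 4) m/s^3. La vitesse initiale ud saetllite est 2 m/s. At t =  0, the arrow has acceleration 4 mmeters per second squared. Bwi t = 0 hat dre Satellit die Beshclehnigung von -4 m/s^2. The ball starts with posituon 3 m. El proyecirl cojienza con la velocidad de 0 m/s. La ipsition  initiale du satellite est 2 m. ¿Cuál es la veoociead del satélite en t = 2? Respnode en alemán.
Um dies zu lösen, müssen wir 3 Stammfunktionen unserer Gleichung für den Snap s(t) = 0 finden. Das Integral von dem Snap ist der Ruck. Mit j(0) = 0 erhalten wir j(t) = 0. Durch Integration von dem Ruck und Verwendung der Anfangsbedingung a(0) = -4, erhalten wir a(t) = -4. Die Stammfunktion von der Beschleunigung ist die Geschwindigkeit. Mit v(0) = 2 erhalten wir v(t) = 2 - 4·t. Wir haben die Geschwindigkeit v(t) = 2 - 4·t. Durch Einsetzen von t = 2: v(2) = -6.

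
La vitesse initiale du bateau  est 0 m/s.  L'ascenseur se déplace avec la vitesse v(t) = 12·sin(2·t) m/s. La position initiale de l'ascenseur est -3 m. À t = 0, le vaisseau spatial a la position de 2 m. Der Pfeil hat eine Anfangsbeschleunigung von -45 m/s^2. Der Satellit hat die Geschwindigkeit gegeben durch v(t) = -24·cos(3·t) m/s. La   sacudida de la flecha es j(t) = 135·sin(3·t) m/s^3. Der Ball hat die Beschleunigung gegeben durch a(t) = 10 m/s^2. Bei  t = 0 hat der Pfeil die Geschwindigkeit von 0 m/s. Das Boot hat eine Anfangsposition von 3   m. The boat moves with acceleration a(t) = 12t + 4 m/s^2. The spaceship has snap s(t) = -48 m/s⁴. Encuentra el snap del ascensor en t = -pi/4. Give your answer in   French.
Pour résoudre ceci, nous devons prendre 3 dérivées de notre équation de la vitesse v(t) = 12·sin(2·t). En prenant d/dt de v(t), nous trouvons a(t) = 24·cos(2·t). La dérivée de l'accélération donne le jerk: j(t) = -48·sin(2·t). En dérivant le jerk, nous obtenons le snap: s(t) = -96·cos(2·t). En utilisant s(t) = -96·cos(2·t) et en substituant t = -pi/4, nous trouvons s = 0.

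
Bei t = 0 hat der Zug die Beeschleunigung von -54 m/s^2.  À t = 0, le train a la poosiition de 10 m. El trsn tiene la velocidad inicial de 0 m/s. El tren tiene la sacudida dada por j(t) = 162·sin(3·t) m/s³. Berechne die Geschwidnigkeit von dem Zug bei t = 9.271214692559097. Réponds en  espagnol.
Para resolver esto, necesitamos tomar 2 integrales de nuestra ecuación de la sacudida j(t) = 162·sin(3·t). La antiderivada de la sacudida es la aceleración. Usando a(0) = -54, obtenemos a(t) = -54·cos(3·t). Integrando la aceleración y usando la condición inicial v(0) = 0, obtenemos v(t) = -18·sin(3·t). Usando v(t) = -18·sin(3·t) y sustituyendo t = 9.271214692559097, encontramos v = -8.00218984422194.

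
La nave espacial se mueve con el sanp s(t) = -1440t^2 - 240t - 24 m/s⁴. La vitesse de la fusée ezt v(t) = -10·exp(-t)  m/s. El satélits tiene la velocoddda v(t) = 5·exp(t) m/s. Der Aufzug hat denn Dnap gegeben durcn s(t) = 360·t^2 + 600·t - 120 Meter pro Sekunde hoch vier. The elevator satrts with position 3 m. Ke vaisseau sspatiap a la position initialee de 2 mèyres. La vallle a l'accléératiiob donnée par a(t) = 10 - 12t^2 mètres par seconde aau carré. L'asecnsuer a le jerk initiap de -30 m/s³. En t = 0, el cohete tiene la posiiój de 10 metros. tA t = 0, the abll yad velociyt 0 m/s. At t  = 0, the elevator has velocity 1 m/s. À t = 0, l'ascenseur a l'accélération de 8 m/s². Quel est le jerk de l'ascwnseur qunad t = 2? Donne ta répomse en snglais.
To solve this, we need to take 1 integral of our snap equation s(t) = 360·t^2 + 600·t - 120. Taking ∫s(t)dt and applying j(0) = -30, we find j(t) = 120·t^3 + 300·t^2 - 120·t - 30. Using j(t) = 120·t^3 + 300·t^2 - 120·t - 30 and substituting t = 2, we find j = 1890.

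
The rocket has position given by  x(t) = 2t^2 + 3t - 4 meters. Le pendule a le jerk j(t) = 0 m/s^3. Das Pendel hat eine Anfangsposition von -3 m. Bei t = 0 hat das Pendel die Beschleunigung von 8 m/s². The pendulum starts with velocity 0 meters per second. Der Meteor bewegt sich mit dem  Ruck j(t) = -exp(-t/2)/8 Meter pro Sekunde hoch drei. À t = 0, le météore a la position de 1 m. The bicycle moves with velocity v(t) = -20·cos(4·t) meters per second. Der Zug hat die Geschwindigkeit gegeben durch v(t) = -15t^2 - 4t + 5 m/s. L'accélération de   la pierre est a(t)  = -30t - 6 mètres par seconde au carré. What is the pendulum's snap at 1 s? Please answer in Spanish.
Partiendo de la sacudida j(t) = 0, tomamos 1 derivada. La derivada de la sacudida da el snap: s(t) = 0. Usando s(t) = 0 y sustituyendo t = 1, encontramos s = 0.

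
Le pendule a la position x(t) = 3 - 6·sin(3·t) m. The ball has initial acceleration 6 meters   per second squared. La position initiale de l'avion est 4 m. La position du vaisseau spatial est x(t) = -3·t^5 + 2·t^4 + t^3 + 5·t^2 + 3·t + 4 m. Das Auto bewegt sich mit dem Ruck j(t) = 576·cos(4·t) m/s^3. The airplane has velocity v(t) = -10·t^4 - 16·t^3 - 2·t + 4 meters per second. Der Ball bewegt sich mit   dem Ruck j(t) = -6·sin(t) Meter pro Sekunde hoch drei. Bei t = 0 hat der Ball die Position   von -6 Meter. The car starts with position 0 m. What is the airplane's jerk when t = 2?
Starting from velocity v(t) = -10·t^4 - 16·t^3 - 2·t + 4, we take 2 derivatives. Taking d/dt of v(t), we find a(t) = -40·t^3 - 48·t^2 - 2. The derivative of acceleration gives jerk: j(t) = -120·t^2 - 96·t. We have jerk j(t) = -120·t^2 - 96·t. Substituting t = 2: j(2) = -672.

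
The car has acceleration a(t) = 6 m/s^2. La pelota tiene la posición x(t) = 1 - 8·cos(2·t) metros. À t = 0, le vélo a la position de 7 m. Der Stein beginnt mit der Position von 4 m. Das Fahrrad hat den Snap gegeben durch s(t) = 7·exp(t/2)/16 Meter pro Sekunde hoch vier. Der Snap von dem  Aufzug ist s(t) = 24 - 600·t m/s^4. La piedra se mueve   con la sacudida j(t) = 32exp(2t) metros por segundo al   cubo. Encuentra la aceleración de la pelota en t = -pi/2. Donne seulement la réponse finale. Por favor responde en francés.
À t = -pi/2, a = -32.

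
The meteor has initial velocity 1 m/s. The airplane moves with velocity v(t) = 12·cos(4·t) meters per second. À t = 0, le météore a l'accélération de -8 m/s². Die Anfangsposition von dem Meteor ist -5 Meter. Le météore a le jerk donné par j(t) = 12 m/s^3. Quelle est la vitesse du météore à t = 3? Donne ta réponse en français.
En partant du jerk j(t) = 12, nous prenons 2 intégrales. En intégrant le jerk et en utilisant la condition initiale a(0) = -8, nous obtenons a(t) = 12·t - 8. En prenant ∫a(t)dt et en appliquant v(0) = 1, nous trouvons v(t) = 6·t^2 - 8·t + 1. Nous avons la vitesse v(t) = 6·t^2 - 8·t + 1. En substituant t = 3: v(3) = 31.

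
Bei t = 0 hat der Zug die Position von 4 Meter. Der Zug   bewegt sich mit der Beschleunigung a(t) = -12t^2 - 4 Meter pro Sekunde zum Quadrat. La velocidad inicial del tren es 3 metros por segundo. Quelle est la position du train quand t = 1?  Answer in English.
To find the answer, we compute 2 antiderivatives of a(t) = -12·t^2 - 4. Finding the antiderivative of a(t) and using v(0) = 3: v(t) = -4·t^3 - 4·t + 3. The integral of velocity, with x(0) = 4, gives position: x(t) = -t^4 - 2·t^2 + 3·t + 4. From the given position equation x(t) = -t^4 - 2·t^2 + 3·t + 4, we substitute t = 1 to get x = 4.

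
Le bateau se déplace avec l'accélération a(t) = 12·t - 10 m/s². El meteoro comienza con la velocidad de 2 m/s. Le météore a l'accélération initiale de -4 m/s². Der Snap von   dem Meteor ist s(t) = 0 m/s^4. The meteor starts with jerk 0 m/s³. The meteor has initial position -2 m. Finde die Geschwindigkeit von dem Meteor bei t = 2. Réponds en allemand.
Um dies zu lösen, müssen wir 3 Integrale unserer Gleichung für den Snap s(t) = 0 finden. Durch Integration von dem Snap und Verwendung der Anfangsbedingung j(0) = 0, erhalten wir j(t) = 0. Das Integral von dem Ruck ist die Beschleunigung. Mit a(0) = -4 erhalten wir a(t) = -4. Durch Integration von der Beschleunigung und Verwendung der Anfangsbedingung v(0) = 2, erhalten wir v(t) = 2 - 4·t. Aus der Gleichung für die Geschwindigkeit v(t) = 2 - 4·t, setzen wir t = 2 ein und erhalten v = -6.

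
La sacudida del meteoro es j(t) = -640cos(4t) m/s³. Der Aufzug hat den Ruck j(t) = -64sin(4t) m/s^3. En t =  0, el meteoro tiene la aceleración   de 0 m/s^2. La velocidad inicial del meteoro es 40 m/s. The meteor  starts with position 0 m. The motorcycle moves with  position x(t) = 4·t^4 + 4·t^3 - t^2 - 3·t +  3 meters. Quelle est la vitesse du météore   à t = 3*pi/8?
Nous devons intégrer notre équation du jerk j(t) = -640·cos(4·t) 2 fois. En intégrant le jerk et en utilisant la condition initiale a(0) = 0, nous obtenons a(t) = -160·sin(4·t). En prenant ∫a(t)dt et en appliquant v(0) = 40, nous trouvons v(t) = 40·cos(4·t). De l'équation de la vitesse v(t) = 40·cos(4·t), nous substituons t = 3*pi/8 pour obtenir v = 0.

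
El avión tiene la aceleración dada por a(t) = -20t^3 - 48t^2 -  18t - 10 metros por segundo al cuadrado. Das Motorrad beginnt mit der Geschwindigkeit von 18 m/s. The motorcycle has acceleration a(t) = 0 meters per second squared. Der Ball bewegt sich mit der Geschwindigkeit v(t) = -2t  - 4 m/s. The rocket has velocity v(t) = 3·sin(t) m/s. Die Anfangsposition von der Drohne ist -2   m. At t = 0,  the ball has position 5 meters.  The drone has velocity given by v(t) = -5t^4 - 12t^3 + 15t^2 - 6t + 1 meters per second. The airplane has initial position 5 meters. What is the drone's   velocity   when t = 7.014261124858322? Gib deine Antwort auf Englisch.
From the given velocity equation v(t) = -5·t^4 - 12·t^3 + 15·t^2 - 6·t + 1, we substitute t = 7.014261124858322 to get v = -15547.4262814957.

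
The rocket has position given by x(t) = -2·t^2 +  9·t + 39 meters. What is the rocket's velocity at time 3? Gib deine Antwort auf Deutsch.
Wir müssen unsere Gleichung für die Position x(t) = -2·t^2 + 9·t + 39 1-mal ableiten. Die Ableitung von der Position ergibt die Geschwindigkeit: v(t) = 9 - 4·t. Mit v(t) = 9 - 4·t und Einsetzen von t = 3, finden wir v = -3.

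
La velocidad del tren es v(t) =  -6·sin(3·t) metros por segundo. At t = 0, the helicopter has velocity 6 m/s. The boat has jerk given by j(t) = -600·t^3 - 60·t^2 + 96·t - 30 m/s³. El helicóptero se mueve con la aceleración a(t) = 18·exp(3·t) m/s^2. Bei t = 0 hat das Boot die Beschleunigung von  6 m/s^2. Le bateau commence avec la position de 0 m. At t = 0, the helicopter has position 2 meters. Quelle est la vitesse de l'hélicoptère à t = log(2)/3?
En partant de l'accélération a(t) = 18·exp(3·t), nous prenons 1 intégrale. En prenant ∫a(t)dt et en appliquant v(0) = 6, nous trouvons v(t) = 6·exp(3·t). De l'équation de la vitesse v(t) = 6·exp(3·t), nous substituons t = log(2)/3 pour obtenir v = 12.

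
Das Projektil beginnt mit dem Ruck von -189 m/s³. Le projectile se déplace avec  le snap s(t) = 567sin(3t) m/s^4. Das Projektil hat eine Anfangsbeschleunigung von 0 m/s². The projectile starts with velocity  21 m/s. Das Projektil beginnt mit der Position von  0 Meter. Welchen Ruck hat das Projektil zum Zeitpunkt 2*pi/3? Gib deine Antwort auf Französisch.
En partant du snap s(t) = 567·sin(3·t), nous prenons 1 intégrale. En intégrant le snap et en utilisant la condition initiale j(0) = -189, nous obtenons j(t) = -189·cos(3·t). De l'équation du jerk j(t) = -189·cos(3·t), nous substituons t = 2*pi/3 pour obtenir j = -189.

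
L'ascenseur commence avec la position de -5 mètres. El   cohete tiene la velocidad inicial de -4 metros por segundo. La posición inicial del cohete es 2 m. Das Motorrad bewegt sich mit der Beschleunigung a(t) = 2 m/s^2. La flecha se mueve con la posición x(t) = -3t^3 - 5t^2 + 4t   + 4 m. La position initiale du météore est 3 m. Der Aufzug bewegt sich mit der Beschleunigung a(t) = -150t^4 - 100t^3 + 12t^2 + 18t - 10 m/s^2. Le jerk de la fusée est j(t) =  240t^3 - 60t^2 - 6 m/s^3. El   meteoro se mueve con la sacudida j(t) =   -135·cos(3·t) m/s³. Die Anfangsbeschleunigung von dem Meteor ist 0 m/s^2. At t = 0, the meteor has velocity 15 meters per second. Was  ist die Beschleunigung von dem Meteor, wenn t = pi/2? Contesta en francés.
Nous devons trouver la primitive de notre équation du jerk j(t) = -135·cos(3·t) 1 fois. En prenant ∫j(t)dt et en appliquant a(0) = 0, nous trouvons a(t) = -45·sin(3·t). Nous avons l'accélération a(t) = -45·sin(3·t). En substituant t = pi/2: a(pi/2) = 45.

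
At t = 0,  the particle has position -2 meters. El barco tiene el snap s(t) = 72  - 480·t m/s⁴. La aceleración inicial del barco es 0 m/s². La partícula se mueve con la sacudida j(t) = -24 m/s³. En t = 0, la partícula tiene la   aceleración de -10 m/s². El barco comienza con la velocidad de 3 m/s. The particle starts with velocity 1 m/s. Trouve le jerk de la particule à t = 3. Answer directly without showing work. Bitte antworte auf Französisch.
Le jerk à t = 3 est j = -24.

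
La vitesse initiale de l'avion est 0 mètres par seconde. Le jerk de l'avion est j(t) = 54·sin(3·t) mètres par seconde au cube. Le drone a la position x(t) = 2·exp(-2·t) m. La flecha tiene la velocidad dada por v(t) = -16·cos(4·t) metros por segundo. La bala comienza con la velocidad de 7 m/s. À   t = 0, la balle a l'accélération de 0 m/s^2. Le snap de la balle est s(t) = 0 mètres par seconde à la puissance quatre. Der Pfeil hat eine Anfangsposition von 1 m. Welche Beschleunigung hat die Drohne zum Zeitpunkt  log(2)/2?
Wir müssen unsere Gleichung für die Position x(t) = 2·exp(-2·t) 2-mal ableiten. Die Ableitung von der Position ergibt die Geschwindigkeit: v(t) = -4·exp(-2·t). Die Ableitung von der Geschwindigkeit ergibt die Beschleunigung: a(t) = 8·exp(-2·t). Wir haben die Beschleunigung a(t) = 8·exp(-2·t). Durch Einsetzen von t = log(2)/2: a(log(2)/2) = 4.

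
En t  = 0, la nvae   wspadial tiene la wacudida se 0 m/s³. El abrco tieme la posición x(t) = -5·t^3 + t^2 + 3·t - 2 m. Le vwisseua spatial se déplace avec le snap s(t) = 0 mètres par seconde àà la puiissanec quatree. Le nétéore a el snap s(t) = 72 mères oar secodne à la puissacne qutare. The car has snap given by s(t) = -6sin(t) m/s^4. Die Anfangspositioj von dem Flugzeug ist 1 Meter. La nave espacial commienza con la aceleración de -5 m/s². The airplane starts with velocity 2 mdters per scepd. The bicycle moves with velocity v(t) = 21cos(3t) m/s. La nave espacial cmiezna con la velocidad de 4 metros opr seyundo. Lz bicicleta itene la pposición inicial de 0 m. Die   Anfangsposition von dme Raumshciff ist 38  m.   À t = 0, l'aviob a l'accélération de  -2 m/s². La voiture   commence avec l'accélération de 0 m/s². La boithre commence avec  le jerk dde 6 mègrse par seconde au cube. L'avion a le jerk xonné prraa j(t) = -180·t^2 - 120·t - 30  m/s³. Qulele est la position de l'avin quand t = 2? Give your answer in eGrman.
Wir müssen unsere Gleichung für den Ruck j(t) = -180·t^2 - 120·t - 30 3-mal integrieren. Das Integral von dem Ruck ist die Beschleunigung. Mit a(0) = -2 erhalten wir a(t) = -60·t^3 - 60·t^2 - 30·t - 2. Durch Integration von der Beschleunigung und Verwendung der Anfangsbedingung v(0) = 2, erhalten wir v(t) = -15·t^4 - 20·t^3 - 15·t^2 - 2·t + 2. Durch Integration von der Geschwindigkeit und Verwendung der Anfangsbedingung x(0) = 1, erhalten wir x(t) = -3·t^5 - 5·t^4 - 5·t^3 - t^2 + 2·t + 1. Mit x(t) = -3·t^5 - 5·t^4 - 5·t^3 - t^2 + 2·t + 1 und Einsetzen von t = 2, finden wir x = -215.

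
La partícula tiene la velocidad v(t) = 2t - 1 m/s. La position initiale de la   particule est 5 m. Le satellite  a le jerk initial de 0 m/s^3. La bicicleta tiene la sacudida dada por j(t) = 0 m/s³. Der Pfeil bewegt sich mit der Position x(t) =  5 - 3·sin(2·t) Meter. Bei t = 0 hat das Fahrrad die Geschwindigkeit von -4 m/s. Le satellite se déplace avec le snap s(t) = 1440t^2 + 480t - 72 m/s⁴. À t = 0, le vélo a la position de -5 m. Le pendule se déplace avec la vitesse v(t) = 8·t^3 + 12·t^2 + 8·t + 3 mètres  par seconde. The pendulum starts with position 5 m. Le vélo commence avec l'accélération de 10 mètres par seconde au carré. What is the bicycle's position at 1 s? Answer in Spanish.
Debemos encontrar la integral de nuestra ecuación de la sacudida j(t) = 0 3 veces. La integral de la sacudida, con a(0) = 10, da la aceleración: a(t) = 10. Integrando la aceleración y usando la condición inicial v(0) = -4, obtenemos v(t) = 10·t - 4. Tomando ∫v(t)dt y aplicando x(0) = -5, encontramos x(t) = 5·t^2 - 4·t - 5. Usando x(t) = 5·t^2 - 4·t - 5 y sustituyendo t = 1, encontramos x = -4.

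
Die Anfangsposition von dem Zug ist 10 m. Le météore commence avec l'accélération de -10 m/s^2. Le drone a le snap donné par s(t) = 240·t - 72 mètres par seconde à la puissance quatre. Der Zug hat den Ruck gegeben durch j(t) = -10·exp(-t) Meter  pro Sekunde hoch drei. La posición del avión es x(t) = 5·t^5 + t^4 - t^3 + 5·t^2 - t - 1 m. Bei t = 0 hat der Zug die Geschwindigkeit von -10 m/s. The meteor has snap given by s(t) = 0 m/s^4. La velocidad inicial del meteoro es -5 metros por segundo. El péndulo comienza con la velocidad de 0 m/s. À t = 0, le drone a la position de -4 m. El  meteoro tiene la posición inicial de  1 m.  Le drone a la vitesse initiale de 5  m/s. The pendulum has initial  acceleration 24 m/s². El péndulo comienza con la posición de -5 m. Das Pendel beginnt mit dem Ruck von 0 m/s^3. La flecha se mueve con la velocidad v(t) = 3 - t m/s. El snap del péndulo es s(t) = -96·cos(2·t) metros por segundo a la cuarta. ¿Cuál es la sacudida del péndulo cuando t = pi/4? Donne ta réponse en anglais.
We must find the antiderivative of our snap equation s(t) = -96·cos(2·t) 1 time. The antiderivative of snap, with j(0) = 0, gives jerk: j(t) = -48·sin(2·t). We have jerk j(t) = -48·sin(2·t). Substituting t = pi/4: j(pi/4) = -48.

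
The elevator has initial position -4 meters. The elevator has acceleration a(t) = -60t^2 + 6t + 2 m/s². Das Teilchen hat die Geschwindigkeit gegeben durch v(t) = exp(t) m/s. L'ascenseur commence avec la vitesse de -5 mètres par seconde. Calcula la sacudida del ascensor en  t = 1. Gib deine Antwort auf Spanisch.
Partiendo de la aceleración a(t) = -60·t^2 + 6·t + 2, tomamos 1 derivada. Derivando la aceleración, obtenemos la sacudida: j(t) = 6 - 120·t. Usando j(t) = 6 - 120·t y sustituyendo t = 1, encontramos j = -114.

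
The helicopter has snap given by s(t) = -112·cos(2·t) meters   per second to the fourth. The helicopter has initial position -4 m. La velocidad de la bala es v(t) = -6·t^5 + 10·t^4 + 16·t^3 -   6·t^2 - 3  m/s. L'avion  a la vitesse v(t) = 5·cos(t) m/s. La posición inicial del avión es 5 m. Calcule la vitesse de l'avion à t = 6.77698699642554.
En utilisant v(t) = 5·cos(t) et en substituant t = 6.77698699642554, nous trouvons v = 4.40268656720666.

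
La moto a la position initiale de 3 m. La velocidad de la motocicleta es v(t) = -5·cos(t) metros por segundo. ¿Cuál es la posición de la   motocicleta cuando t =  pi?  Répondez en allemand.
Wir müssen unsere Gleichung für die Geschwindigkeit v(t) = -5·cos(t) 1-mal integrieren. Die Stammfunktion von der Geschwindigkeit ist die Position. Mit x(0) = 3 erhalten wir x(t) = 3 - 5·sin(t). Mit x(t) = 3 - 5·sin(t) und Einsetzen von t = pi, finden wir x = 3.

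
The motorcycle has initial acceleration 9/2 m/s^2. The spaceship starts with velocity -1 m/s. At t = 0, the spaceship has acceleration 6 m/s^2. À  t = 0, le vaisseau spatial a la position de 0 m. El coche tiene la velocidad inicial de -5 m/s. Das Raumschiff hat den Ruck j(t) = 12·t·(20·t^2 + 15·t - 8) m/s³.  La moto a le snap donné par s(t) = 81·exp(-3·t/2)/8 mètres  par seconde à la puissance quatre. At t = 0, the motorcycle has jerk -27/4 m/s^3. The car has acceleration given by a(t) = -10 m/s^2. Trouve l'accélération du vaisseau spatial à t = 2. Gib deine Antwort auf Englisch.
We must find the integral of our jerk equation j(t) = 12·t·(20·t^2 + 15·t - 8) 1 time. The integral of jerk is acceleration. Using a(0) = 6, we get a(t) = 60·t^4 + 60·t^3 - 48·t^2 + 6. We have acceleration a(t) = 60·t^4 + 60·t^3 - 48·t^2 + 6. Substituting t = 2: a(2) = 1254.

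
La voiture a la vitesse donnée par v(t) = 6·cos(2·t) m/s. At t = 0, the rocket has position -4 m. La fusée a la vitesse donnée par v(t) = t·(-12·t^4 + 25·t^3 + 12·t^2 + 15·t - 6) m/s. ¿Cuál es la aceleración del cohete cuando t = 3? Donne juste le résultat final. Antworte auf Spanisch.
a(3) = -1752.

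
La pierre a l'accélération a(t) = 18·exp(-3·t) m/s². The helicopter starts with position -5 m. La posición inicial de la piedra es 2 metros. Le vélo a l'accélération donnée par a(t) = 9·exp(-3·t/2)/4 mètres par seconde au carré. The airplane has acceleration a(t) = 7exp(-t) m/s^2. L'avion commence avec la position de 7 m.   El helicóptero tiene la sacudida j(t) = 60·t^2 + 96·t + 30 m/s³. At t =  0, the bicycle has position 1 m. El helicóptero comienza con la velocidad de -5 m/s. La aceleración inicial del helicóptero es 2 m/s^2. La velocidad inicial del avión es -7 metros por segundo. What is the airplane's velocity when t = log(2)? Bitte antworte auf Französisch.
Pour résoudre ceci, nous devons prendre 1 intégrale de notre équation de l'accélération a(t) = 7·exp(-t). En prenant ∫a(t)dt et en appliquant v(0) = -7, nous trouvons v(t) = -7·exp(-t). En utilisant v(t) = -7·exp(-t) et en substituant t = log(2), nous trouvons v = -7/2.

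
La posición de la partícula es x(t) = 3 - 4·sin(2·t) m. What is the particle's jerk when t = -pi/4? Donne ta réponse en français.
En partant de la position x(t) = 3 - 4·sin(2·t), nous prenons 3 dérivées. En dérivant la position, nous obtenons la vitesse: v(t) = -8·cos(2·t). La dérivée de la vitesse donne l'accélération: a(t) = 16·sin(2·t). La dérivée de l'accélération donne le jerk: j(t) = 32·cos(2·t). De l'équation du jerk j(t) = 32·cos(2·t), nous substituons t = -pi/4 pour obtenir j = 0.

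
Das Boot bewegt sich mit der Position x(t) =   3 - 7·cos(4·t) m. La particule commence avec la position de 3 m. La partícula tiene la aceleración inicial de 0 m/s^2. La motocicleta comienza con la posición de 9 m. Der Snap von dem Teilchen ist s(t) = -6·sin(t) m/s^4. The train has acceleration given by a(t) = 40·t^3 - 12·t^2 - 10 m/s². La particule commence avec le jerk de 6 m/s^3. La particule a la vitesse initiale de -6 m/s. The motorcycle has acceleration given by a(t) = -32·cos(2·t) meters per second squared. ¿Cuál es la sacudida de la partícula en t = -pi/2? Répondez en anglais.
We must find the antiderivative of our snap equation s(t) = -6·sin(t) 1 time. Finding the integral of s(t) and using j(0) = 6: j(t) = 6·cos(t). Using j(t) = 6·cos(t) and substituting t = -pi/2, we find j = 0.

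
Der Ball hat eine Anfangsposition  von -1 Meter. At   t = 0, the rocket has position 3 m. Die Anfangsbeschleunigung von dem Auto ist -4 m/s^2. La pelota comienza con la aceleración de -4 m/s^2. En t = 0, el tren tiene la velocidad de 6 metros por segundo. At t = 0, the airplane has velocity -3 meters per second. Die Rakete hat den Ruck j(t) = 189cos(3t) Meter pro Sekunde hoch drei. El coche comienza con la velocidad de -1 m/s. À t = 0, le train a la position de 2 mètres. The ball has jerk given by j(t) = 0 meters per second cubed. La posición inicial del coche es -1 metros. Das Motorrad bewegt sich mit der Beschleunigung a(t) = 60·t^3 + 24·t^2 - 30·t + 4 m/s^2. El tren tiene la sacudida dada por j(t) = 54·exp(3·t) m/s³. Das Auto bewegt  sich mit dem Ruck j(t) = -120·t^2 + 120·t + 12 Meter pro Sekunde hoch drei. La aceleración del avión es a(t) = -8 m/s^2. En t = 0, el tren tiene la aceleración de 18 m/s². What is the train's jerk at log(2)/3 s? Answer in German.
Aus der Gleichung für den Ruck j(t) = 54·exp(3·t), setzen wir t = log(2)/3 ein und erhalten j = 108.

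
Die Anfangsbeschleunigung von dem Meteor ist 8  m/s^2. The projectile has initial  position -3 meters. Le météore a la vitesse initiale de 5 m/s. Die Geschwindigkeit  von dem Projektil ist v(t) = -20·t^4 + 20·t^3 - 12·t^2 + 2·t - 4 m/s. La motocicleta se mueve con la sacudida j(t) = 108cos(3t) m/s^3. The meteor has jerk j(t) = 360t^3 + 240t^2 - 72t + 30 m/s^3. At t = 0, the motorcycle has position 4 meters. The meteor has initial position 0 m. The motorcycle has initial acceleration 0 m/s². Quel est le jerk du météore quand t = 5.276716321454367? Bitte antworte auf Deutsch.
Mit j(t) = 360·t^3 + 240·t^2 - 72·t + 30 und Einsetzen von t = 5.276716321454367, finden wir j = 59225.0298511132.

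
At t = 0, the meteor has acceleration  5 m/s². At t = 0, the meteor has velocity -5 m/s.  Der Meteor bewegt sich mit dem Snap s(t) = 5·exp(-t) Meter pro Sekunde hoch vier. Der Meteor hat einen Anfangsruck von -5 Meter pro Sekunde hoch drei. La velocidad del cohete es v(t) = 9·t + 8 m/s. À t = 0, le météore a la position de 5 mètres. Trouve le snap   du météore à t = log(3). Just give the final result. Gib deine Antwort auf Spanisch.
En t = log(3), s = 5/3.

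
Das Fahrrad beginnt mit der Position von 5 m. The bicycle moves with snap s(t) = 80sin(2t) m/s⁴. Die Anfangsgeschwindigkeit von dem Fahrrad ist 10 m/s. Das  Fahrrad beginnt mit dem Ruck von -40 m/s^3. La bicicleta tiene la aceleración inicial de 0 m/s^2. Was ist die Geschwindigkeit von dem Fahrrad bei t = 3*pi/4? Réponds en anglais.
To solve this, we need to take 3 integrals of our snap equation s(t) = 80·sin(2·t). Taking ∫s(t)dt and applying j(0) = -40, we find j(t) = -40·cos(2·t). Finding the integral of j(t) and using a(0) = 0: a(t) = -20·sin(2·t). The integral of acceleration, with v(0) = 10, gives velocity: v(t) = 10·cos(2·t). From the given velocity equation v(t) = 10·cos(2·t), we substitute t = 3*pi/4 to get v = 0.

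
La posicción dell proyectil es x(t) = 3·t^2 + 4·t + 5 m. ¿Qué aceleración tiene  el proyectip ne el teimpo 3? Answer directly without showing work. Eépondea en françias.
a(3) = 6.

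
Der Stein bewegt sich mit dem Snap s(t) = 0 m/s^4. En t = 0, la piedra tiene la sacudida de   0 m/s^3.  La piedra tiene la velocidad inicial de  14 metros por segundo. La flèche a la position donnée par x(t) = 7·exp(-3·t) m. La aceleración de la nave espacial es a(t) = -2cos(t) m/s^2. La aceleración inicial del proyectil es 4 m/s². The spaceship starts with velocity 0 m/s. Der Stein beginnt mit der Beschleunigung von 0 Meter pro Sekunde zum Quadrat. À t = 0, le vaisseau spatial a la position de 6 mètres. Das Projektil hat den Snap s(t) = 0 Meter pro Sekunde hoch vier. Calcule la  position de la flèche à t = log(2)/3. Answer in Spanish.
Tenemos la posición x(t) = 7·exp(-3·t). Sustituyendo t = log(2)/3: x(log(2)/3) = 7/2.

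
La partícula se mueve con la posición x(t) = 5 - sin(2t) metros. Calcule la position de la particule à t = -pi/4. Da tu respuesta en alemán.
Mit x(t) = 5 - sin(2·t) und Einsetzen von t = -pi/4, finden wir x = 6.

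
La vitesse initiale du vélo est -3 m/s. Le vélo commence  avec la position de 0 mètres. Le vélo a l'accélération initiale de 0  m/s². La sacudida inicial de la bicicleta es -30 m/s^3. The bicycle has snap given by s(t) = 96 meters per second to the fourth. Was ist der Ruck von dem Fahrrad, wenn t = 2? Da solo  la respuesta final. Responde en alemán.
Die Antwort ist 162.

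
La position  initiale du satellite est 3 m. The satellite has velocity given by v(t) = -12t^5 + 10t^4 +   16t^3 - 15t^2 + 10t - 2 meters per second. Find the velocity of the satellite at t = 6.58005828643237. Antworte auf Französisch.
Nous avons la vitesse v(t) = -12·t^5 + 10·t^4 + 16·t^3 - 15·t^2 + 10·t - 2. En substituant t = 6.58005828643237: v(6.58005828643237) = -125304.098767964.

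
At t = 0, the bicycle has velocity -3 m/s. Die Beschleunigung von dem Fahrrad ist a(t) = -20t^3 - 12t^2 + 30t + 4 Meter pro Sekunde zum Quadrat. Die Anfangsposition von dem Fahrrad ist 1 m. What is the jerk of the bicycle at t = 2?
To solve this, we need to take 1 derivative of our acceleration equation a(t) = -20·t^3 - 12·t^2 + 30·t + 4. Differentiating acceleration, we get jerk: j(t) = -60·t^2 - 24·t + 30. We have jerk j(t) = -60·t^2 - 24·t + 30. Substituting t = 2: j(2) = -258.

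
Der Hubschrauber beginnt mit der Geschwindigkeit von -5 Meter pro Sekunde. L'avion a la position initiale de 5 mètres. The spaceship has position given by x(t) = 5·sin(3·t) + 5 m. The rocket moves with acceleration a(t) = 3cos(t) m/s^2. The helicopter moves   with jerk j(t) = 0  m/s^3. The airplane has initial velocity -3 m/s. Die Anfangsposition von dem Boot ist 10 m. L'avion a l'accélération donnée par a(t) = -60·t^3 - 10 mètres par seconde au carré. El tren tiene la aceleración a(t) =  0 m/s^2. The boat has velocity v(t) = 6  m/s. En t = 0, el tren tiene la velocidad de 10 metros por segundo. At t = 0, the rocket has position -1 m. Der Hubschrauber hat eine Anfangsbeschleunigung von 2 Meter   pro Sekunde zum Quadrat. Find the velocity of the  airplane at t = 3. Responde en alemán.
Ausgehend von der Beschleunigung a(t) = -60·t^3 - 10, nehmen wir 1 Stammfunktion. Das Integral von der Beschleunigung, mit v(0) = -3, ergibt die Geschwindigkeit: v(t) = -15·t^4 - 10·t - 3. Wir haben die Geschwindigkeit v(t) = -15·t^4 - 10·t - 3. Durch Einsetzen von t = 3: v(3) = -1248.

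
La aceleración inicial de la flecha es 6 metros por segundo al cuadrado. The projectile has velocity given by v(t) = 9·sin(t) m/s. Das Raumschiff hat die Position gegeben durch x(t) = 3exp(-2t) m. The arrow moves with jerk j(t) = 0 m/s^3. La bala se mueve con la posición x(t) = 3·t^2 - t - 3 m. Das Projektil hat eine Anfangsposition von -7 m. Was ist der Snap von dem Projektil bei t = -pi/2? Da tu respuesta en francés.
Pour résoudre ceci, nous devons prendre 3 dérivées de notre équation de la vitesse v(t) = 9·sin(t). En prenant d/dt de v(t), nous trouvons a(t) = 9·cos(t). En dérivant l'accélération, nous obtenons le jerk: j(t) = -9·sin(t). En dérivant le jerk, nous obtenons le snap: s(t) = -9·cos(t). De l'équation du snap s(t) = -9·cos(t), nous substituons t = -pi/2 pour obtenir s = 0.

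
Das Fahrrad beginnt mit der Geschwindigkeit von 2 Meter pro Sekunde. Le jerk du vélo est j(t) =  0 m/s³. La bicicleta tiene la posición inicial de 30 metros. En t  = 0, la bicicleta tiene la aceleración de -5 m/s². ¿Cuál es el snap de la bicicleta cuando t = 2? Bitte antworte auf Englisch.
Starting from jerk j(t) = 0, we take 1 derivative. Differentiating jerk, we get snap: s(t) = 0. From the given snap equation s(t) = 0, we substitute t = 2 to get s = 0.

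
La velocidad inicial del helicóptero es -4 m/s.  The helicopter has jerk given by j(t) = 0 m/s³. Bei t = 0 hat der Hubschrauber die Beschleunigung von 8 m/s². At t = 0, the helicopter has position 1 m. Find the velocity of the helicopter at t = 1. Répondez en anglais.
We need to integrate our jerk equation j(t) = 0 2 times. The integral of jerk is acceleration. Using a(0) = 8, we get a(t) = 8. The antiderivative of acceleration, with v(0) = -4, gives velocity: v(t) = 8·t - 4. We have velocity v(t) = 8·t - 4. Substituting t = 1: v(1) = 4.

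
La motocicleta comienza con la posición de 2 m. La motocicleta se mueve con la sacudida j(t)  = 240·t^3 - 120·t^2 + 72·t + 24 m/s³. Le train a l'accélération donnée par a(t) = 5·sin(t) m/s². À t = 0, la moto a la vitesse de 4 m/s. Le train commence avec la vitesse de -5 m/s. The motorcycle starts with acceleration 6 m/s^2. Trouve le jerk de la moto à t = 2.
De l'équation du jerk j(t) = 240·t^3 - 120·t^2 + 72·t + 24, nous substituons t = 2 pour obtenir j = 1608.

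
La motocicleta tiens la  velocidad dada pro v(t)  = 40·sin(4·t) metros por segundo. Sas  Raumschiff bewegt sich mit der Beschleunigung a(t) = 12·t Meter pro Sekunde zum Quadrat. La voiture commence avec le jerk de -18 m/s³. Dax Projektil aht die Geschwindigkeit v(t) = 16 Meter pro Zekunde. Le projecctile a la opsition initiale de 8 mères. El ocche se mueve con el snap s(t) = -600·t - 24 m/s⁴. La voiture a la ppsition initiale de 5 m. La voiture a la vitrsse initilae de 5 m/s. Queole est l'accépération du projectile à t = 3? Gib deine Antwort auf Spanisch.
Partiendo de la velocidad v(t) = 16, tomamos 1 derivada. Derivando la velocidad, obtenemos la aceleración: a(t) = 0. Tenemos la aceleración a(t) = 0. Sustituyendo t = 3: a(3) = 0.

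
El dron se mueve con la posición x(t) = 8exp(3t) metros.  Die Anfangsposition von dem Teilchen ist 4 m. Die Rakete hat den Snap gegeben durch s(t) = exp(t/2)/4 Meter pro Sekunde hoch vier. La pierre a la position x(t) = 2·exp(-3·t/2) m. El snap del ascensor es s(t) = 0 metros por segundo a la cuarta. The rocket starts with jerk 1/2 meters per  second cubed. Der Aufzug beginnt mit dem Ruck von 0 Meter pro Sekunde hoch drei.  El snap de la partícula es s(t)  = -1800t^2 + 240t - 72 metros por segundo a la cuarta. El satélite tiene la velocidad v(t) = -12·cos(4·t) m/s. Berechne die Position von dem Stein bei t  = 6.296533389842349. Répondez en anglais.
We have position x(t) = 2·exp(-3·t/2). Substituting t = 6.296533389842349: x(6.296533389842349) = 0.000158199620071630.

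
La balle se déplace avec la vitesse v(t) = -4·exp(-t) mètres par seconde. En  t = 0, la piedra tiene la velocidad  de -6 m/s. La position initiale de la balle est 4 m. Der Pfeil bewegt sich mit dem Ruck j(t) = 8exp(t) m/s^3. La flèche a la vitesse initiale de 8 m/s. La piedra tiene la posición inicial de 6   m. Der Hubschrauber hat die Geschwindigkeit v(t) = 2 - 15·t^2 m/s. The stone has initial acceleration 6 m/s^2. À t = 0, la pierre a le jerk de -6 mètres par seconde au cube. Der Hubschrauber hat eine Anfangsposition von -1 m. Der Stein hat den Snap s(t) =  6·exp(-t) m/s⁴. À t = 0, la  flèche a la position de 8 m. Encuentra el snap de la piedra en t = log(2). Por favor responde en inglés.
We have snap s(t) = 6·exp(-t). Substituting t = log(2): s(log(2)) = 3.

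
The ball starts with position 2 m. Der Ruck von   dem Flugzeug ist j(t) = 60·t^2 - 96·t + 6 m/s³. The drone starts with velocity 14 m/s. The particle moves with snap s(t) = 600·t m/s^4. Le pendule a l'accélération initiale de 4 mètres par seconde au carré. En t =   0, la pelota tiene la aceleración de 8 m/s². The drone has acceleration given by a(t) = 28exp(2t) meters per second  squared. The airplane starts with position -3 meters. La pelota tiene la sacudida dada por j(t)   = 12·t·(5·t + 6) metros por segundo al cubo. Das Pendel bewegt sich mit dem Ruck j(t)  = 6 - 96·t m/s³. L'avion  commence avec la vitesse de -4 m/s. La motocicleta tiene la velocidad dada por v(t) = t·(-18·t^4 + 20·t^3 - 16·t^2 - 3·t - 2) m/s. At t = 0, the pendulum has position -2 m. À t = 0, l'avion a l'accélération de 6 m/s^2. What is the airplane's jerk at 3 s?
We have jerk j(t) = 60·t^2 - 96·t + 6. Substituting t = 3: j(3) = 258.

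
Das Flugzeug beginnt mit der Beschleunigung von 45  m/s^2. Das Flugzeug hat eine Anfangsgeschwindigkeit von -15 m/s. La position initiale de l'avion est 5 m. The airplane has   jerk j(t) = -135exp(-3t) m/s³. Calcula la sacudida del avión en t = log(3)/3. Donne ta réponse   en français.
De l'équation du jerk j(t) = -135·exp(-3·t), nous substituons t = log(3)/3 pour obtenir j = -45.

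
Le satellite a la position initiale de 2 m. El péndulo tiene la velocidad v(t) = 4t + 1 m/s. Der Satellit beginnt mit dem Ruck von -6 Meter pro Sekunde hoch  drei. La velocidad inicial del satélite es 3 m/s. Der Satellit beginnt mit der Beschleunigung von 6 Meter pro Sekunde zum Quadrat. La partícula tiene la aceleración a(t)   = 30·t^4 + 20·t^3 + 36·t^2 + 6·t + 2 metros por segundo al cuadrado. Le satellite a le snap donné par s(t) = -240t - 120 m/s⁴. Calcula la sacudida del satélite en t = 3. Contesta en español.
Debemos encontrar la antiderivada de nuestra ecuación del snap s(t) = -240·t - 120 1 vez. La integral del snap es la sacudida. Usando j(0) = -6, obtenemos j(t) = -120·t^2 - 120·t - 6. De la ecuación de la sacudida j(t) = -120·t^2 - 120·t - 6, sustituimos t = 3 para obtener j = -1446.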